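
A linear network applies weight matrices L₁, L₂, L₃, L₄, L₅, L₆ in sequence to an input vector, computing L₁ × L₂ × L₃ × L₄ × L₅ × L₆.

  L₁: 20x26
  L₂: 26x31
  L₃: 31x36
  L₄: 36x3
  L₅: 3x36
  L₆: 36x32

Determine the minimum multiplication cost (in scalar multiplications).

12702

Adjacent pairs: L₁L₂ = 20·26·31 = 16120; L₂L₃ = 26·31·36 = 29016; L₃L₄ = 31·36·3 = 3348; L₄L₅ = 36·3·36 = 3888; L₅L₆ = 3·36·32 = 3456.
Length 3: L₁..L₃: k=1: 0+29016+20·26·36=47736; k=2: 16120+0+20·31·36=38440 → min 38440 | L₂..L₄: k=2: 0+3348+26·31·3=5766; k=3: 29016+0+26·36·3=31824 → min 5766 | L₃..L₅: k=3: 0+3888+31·36·36=44064; k=4: 3348+0+31·3·36=6696 → min 6696 | L₄..L₆: k=4: 0+3456+36·3·32=6912; k=5: 3888+0+36·36·32=45360 → min 6912.
Length 4: L₁..L₄: k=1: 0+5766+20·26·3=7326; k=2: 16120+3348+20·31·3=21328; k=3: 38440+0+20·36·3=40600 → min 7326 | L₂..L₅: k=2: 0+6696+26·31·36=35712; k=3: 29016+3888+26·36·36=66600; k=4: 5766+0+26·3·36=8574 → min 8574 | L₃..L₆: k=3: 0+6912+31·36·32=42624; k=4: 3348+3456+31·3·32=9780; k=5: 6696+0+31·36·32=42408 → min 9780.
Length 5: L₁..L₅: k=1: 0+8574+20·26·36=27294; k=2: 16120+6696+20·31·36=45136; k=3: 38440+3888+20·36·36=68248; k=4: 7326+0+20·3·36=9486 → min 9486 | L₂..L₆: k=2: 0+9780+26·31·32=35572; k=3: 29016+6912+26·36·32=65880; k=4: 5766+3456+26·3·32=11718; k=5: 8574+0+26·36·32=38526 → min 11718.
Length 6: L₁..L₆: k=1: 0+11718+20·26·32=28358; k=2: 16120+9780+20·31·32=45740; k=3: 38440+6912+20·36·32=68392; k=4: 7326+3456+20·3·32=12702; k=5: 9486+0+20·36·32=32526 → min 12702.
Optimal order: ((L₁ × (L₂ × (L₃ × L₄))) × (L₅ × L₆)) with cost 12702.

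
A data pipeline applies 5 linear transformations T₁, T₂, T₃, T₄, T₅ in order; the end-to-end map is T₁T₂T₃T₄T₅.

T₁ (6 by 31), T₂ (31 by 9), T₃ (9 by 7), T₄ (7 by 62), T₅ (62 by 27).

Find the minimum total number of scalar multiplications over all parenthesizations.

14700

Adjacent pairs: T₁T₂ = 6·31·9 = 1674; T₂T₃ = 31·9·7 = 1953; T₃T₄ = 9·7·62 = 3906; T₄T₅ = 7·62·27 = 11718.
Length 3: T₁..T₃: k=1: 0+1953+6·31·7=3255; k=2: 1674+0+6·9·7=2052 → min 2052 | T₂..T₄: k=2: 0+3906+31·9·62=21204; k=3: 1953+0+31·7·62=15407 → min 15407 | T₃..T₅: k=3: 0+11718+9·7·27=13419; k=4: 3906+0+9·62·27=18972 → min 13419.
Length 4: T₁..T₄: k=1: 0+15407+6·31·62=26939; k=2: 1674+3906+6·9·62=8928; k=3: 2052+0+6·7·62=4656 → min 4656 | T₂..T₅: k=2: 0+13419+31·9·27=20952; k=3: 1953+11718+31·7·27=19530; k=4: 15407+0+31·62·27=67301 → min 19530.
Length 5: T₁..T₅: k=1: 0+19530+6·31·27=24552; k=2: 1674+13419+6·9·27=16551; k=3: 2052+11718+6·7·27=14904; k=4: 4656+0+6·62·27=14700 → min 14700.
Optimal order: ((((T₁T₂)T₃)T₄)T₅) with cost 14700.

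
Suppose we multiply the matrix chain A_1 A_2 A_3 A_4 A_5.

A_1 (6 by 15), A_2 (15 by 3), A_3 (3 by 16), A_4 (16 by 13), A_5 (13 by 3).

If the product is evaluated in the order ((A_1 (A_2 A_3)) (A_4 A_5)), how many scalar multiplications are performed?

3072

(A_2 A_3): 15×3 by 3×16 → 15×16, cost 15·3·16 = 720
(A_1 (A_2 A_3)): 6×15 by 15×16 → 6×16, cost 6·15·16 = 1440; cumulative 2160
(A_4 A_5): 16×13 by 13×3 → 16×3, cost 16·13·3 = 624
((A_1 (A_2 A_3)) (A_4 A_5)): 6×16 by 16×3 → 6×3, cost 6·16·3 = 288; cumulative 3072
Total: 3072 scalar multiplications.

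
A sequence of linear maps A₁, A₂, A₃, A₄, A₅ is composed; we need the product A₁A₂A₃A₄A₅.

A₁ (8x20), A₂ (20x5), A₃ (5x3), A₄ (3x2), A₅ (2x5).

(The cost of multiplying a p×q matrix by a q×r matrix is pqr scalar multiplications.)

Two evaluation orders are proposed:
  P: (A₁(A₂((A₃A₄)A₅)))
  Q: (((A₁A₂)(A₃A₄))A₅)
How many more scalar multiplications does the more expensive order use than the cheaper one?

390

Order P = (A₁(A₂((A₃A₄)A₅))): (A₃A₄): 5×3 by 3×2 → 5×2, cost 5·3·2 = 30; ((A₃A₄)A₅): 5×2 by 2×5 → 5×5, cost 5·2·5 = 50; cumulative 80; (A₂((A₃A₄)A₅)): 20×5 by 5×5 → 20×5, cost 20·5·5 = 500; cumulative 580; (A₁(A₂((A₃A₄)A₅))): 8×20 by 20×5 → 8×5, cost 8·20·5 = 800; cumulative 1380. Total 1380.
Order Q = (((A₁A₂)(A₃A₄))A₅): (A₁A₂): 8×20 by 20×5 → 8×5, cost 8·20·5 = 800; (A₃A₄): 5×3 by 3×2 → 5×2, cost 5·3·2 = 30; ((A₁A₂)(A₃A₄)): 8×5 by 5×2 → 8×2, cost 8·5·2 = 80; cumulative 910; (((A₁A₂)(A₃A₄))A₅): 8×2 by 2×5 → 8×5, cost 8·2·5 = 80; cumulative 990. Total 990.
Difference: |1380 − 990| = 390.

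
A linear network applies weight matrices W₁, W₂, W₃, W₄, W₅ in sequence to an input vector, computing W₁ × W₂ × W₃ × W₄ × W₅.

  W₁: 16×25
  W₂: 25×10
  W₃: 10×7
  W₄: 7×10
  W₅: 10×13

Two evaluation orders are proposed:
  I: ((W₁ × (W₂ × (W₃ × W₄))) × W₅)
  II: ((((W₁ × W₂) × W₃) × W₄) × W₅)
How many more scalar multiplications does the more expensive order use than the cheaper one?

Order I = ((W₁ × (W₂ × (W₃ × W₄))) × W₅): (W₃ × W₄): 10×7 by 7×10 → 10×10, cost 10·7·10 = 700; (W₂ × (W₃ × W₄)): 25×10 by 10×10 → 25×10, cost 25·10·10 = 2500; cumulative 3200; (W₁ × (W₂ × (W₃ × W₄))): 16×25 by 25×10 → 16×10, cost 16·25·10 = 4000; cumulative 7200; ((W₁ × (W₂ × (W₃ × W₄))) × W₅): 16×10 by 10×13 → 16×13, cost 16·10·13 = 2080; cumulative 9280. Total 9280.
Order II = ((((W₁ × W₂) × W₃) × W₄) × W₅): (W₁ × W₂): 16×25 by 25×10 → 16×10, cost 16·25·10 = 4000; ((W₁ × W₂) × W₃): 16×10 by 10×7 → 16×7, cost 16·10·7 = 1120; cumulative 5120; (((W₁ × W₂) × W₃) × W₄): 16×7 by 7×10 → 16×10, cost 16·7·10 = 1120; cumulative 6240; ((((W₁ × W₂) × W₃) × W₄) × W₅): 16×10 by 10×13 → 16×13, cost 16·10·13 = 2080; cumulative 8320. Total 8320.
Difference: |9280 − 8320| = 960.

960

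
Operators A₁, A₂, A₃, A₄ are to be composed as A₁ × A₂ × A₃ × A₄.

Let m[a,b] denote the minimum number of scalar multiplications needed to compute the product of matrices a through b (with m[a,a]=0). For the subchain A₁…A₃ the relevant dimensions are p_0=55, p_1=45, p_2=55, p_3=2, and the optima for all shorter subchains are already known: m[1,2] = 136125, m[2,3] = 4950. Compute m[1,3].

9900

m[1,3] = min over k∈[1,2] of m[1,k]+m[k+1,3]+p_{0}·p_k·p_{3}.
k=1: 0 + 4950 + 55·45·2 = 9900; k=2: 136125 + 0 + 55·55·2 = 142175.
Minimum: 9900 at k=1.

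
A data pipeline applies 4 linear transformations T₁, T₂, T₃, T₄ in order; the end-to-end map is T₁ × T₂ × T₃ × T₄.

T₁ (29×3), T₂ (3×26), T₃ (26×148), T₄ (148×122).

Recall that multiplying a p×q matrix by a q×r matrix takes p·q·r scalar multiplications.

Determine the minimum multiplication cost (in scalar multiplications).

Adjacent pairs: T₁T₂ = 29·3·26 = 2262; T₂T₃ = 3·26·148 = 11544; T₃T₄ = 26·148·122 = 469456.
Length 3: T₁..T₃: k=1: 0+11544+29·3·148=24420; k=2: 2262+0+29·26·148=113854 → min 24420 | T₂..T₄: k=2: 0+469456+3·26·122=478972; k=3: 11544+0+3·148·122=65712 → min 65712.
Length 4: T₁..T₄: k=1: 0+65712+29·3·122=76326; k=2: 2262+469456+29·26·122=563706; k=3: 24420+0+29·148·122=548044 → min 76326.
Optimal order: (T₁ × ((T₂ × T₃) × T₄)) with cost 76326.

76326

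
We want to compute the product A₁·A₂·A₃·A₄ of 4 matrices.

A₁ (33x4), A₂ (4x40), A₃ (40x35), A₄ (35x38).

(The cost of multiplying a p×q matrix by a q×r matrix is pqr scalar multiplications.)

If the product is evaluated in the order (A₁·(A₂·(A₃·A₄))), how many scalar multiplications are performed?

(A₃·A₄): 40×35 by 35×38 → 40×38, cost 40·35·38 = 53200
(A₂·(A₃·A₄)): 4×40 by 40×38 → 4×38, cost 4·40·38 = 6080; cumulative 59280
(A₁·(A₂·(A₃·A₄))): 33×4 by 4×38 → 33×38, cost 33·4·38 = 5016; cumulative 64296
Total: 64296 scalar multiplications.

64296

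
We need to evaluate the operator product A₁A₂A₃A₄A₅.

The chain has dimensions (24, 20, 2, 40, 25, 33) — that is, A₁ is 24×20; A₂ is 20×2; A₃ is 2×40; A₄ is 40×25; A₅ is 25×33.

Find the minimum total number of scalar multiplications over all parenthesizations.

Adjacent pairs: A₁A₂ = 24·20·2 = 960; A₂A₃ = 20·2·40 = 1600; A₃A₄ = 2·40·25 = 2000; A₄A₅ = 40·25·33 = 33000.
Length 3: A₁..A₃: k=1: 0+1600+24·20·40=20800; k=2: 960+0+24·2·40=2880 → min 2880 | A₂..A₄: k=2: 0+2000+20·2·25=3000; k=3: 1600+0+20·40·25=21600 → min 3000 | A₃..A₅: k=3: 0+33000+2·40·33=35640; k=4: 2000+0+2·25·33=3650 → min 3650.
Length 4: A₁..A₄: k=1: 0+3000+24·20·25=15000; k=2: 960+2000+24·2·25=4160; k=3: 2880+0+24·40·25=26880 → min 4160 | A₂..A₅: k=2: 0+3650+20·2·33=4970; k=3: 1600+33000+20·40·33=61000; k=4: 3000+0+20·25·33=19500 → min 4970.
Length 5: A₁..A₅: k=1: 0+4970+24·20·33=20810; k=2: 960+3650+24·2·33=6194; k=3: 2880+33000+24·40·33=67560; k=4: 4160+0+24·25·33=23960 → min 6194.
Optimal order: ((A₁A₂)((A₃A₄)A₅)) with cost 6194.

6194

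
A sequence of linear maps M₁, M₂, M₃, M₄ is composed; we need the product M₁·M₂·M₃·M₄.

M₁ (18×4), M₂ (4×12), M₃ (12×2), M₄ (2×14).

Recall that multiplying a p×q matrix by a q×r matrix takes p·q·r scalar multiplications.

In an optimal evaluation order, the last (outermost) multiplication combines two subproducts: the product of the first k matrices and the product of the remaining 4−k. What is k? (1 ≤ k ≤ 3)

3

Adjacent pairs: M₁M₂ = 18·4·12 = 864; M₂M₃ = 4·12·2 = 96; M₃M₄ = 12·2·14 = 336.
Length 3: M₁..M₃: k=1: 0+96+18·4·2=240; k=2: 864+0+18·12·2=1296 → min 240 | M₂..M₄: k=2: 0+336+4·12·14=1008; k=3: 96+0+4·2·14=208 → min 208.
Top-level splits: k=1: (M₁..M₁)·(M₂..M₄) → 0+208+18·4·14 = 1216; k=2: (M₁..M₂)·(M₃..M₄) → 864+336+18·12·14 = 4224; k=3: (M₁..M₃)·(M₄..M₄) → 240+0+18·2·14 = 744.
Best split is after M₃, i.e. k = 3.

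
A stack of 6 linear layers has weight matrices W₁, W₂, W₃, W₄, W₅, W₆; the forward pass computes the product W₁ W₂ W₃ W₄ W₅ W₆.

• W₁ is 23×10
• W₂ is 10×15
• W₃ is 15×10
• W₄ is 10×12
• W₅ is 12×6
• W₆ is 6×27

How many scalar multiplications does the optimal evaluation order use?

Adjacent pairs: W₁W₂ = 23·10·15 = 3450; W₂W₃ = 10·15·10 = 1500; W₃W₄ = 15·10·12 = 1800; W₄W₅ = 10·12·6 = 720; W₅W₆ = 12·6·27 = 1944.
Length 3: W₁..W₃: k=1: 0+1500+23·10·10=3800; k=2: 3450+0+23·15·10=6900 → min 3800 | W₂..W₄: k=2: 0+1800+10·15·12=3600; k=3: 1500+0+10·10·12=2700 → min 2700 | W₃..W₅: k=3: 0+720+15·10·6=1620; k=4: 1800+0+15·12·6=2880 → min 1620 | W₄..W₆: k=4: 0+1944+10·12·27=5184; k=5: 720+0+10·6·27=2340 → min 2340.
Length 4: W₁..W₄: k=1: 0+2700+23·10·12=5460; k=2: 3450+1800+23·15·12=9390; k=3: 3800+0+23·10·12=6560 → min 5460 | W₂..W₅: k=2: 0+1620+10·15·6=2520; k=3: 1500+720+10·10·6=2820; k=4: 2700+0+10·12·6=3420 → min 2520 | W₃..W₆: k=3: 0+2340+15·10·27=6390; k=4: 1800+1944+15·12·27=8604; k=5: 1620+0+15·6·27=4050 → min 4050.
Length 5: W₁..W₅: k=1: 0+2520+23·10·6=3900; k=2: 3450+1620+23·15·6=7140; k=3: 3800+720+23·10·6=5900; k=4: 5460+0+23·12·6=7116 → min 3900 | W₂..W₆: k=2: 0+4050+10·15·27=8100; k=3: 1500+2340+10·10·27=6540; k=4: 2700+1944+10·12·27=7884; k=5: 2520+0+10·6·27=4140 → min 4140.
Length 6: W₁..W₆: k=1: 0+4140+23·10·27=10350; k=2: 3450+4050+23·15·27=16815; k=3: 3800+2340+23·10·27=12350; k=4: 5460+1944+23·12·27=14856; k=5: 3900+0+23·6·27=7626 → min 7626.
Optimal order: ((W₁ (W₂ (W₃ (W₄ W₅)))) W₆) with cost 7626.

7626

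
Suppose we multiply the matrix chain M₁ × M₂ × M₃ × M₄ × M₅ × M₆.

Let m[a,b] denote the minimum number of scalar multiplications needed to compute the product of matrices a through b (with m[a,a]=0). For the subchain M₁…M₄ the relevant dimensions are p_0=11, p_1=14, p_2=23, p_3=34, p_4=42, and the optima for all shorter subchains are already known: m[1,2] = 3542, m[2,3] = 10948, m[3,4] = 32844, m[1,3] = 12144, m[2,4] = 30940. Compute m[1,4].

m[1,4] = min over k∈[1,3] of m[1,k]+m[k+1,4]+p_{0}·p_k·p_{4}.
k=1: 0 + 30940 + 11·14·42 = 37408; k=2: 3542 + 32844 + 11·23·42 = 47012; k=3: 12144 + 0 + 11·34·42 = 27852.
Minimum: 27852 at k=3.

27852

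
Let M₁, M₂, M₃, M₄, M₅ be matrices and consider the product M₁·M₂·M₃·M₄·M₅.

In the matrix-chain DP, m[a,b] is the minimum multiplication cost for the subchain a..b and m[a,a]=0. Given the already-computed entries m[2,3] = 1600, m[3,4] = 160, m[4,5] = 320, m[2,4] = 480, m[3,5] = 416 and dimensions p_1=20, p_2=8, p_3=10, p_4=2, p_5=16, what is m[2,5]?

m[2,5] = min over k∈[2,4] of m[2,k]+m[k+1,5]+p_{1}·p_k·p_{5}.
k=2: 0 + 416 + 20·8·16 = 2976; k=3: 1600 + 320 + 20·10·16 = 5120; k=4: 480 + 0 + 20·2·16 = 1120.
Minimum: 1120 at k=4.

1120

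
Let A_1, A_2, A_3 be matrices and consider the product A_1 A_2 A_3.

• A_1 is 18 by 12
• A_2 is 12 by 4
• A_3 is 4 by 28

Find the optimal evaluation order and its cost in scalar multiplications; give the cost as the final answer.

(A_1 (A_2 A_3)): cost 7392.
((A_1 A_2) A_3): cost 2880.
Optimal: ((A_1 A_2) A_3) with cost 2880.

2880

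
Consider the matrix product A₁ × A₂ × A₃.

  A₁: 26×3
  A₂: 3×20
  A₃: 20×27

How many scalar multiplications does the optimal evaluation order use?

3726

Order (A₁ × (A₂ × A₃)): (A₂ × A₃): 3×20 by 20×27 → 3×27, cost 3·20·27 = 1620; (A₁ × (A₂ × A₃)): 26×3 by 3×27 → 26×27, cost 26·3·27 = 2106; cumulative 3726. Total 3726.
Order ((A₁ × A₂) × A₃): (A₁ × A₂): 26×3 by 3×20 → 26×20, cost 26·3·20 = 1560; ((A₁ × A₂) × A₃): 26×20 by 20×27 → 26×27, cost 26·20·27 = 14040; cumulative 15600. Total 15600.
Minimum: 3726.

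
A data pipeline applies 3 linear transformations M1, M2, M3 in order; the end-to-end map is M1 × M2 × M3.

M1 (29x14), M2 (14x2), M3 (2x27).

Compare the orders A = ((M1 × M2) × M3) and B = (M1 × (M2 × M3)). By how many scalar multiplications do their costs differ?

9340

Order A = ((M1 × M2) × M3): (M1 × M2): 29×14 by 14×2 → 29×2, cost 29·14·2 = 812; ((M1 × M2) × M3): 29×2 by 2×27 → 29×27, cost 29·2·27 = 1566; cumulative 2378. Total 2378.
Order B = (M1 × (M2 × M3)): (M2 × M3): 14×2 by 2×27 → 14×27, cost 14·2·27 = 756; (M1 × (M2 × M3)): 29×14 by 14×27 → 29×27, cost 29·14·27 = 10962; cumulative 11718. Total 11718.
Difference: |2378 − 11718| = 9340.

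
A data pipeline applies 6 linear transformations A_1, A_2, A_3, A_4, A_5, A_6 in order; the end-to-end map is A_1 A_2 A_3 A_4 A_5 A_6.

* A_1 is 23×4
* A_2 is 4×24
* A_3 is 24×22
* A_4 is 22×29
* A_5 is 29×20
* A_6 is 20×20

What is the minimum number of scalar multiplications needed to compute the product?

10424

Adjacent pairs: A_1A_2 = 23·4·24 = 2208; A_2A_3 = 4·24·22 = 2112; A_3A_4 = 24·22·29 = 15312; A_4A_5 = 22·29·20 = 12760; A_5A_6 = 29·20·20 = 11600.
Length 3: A_1..A_3: k=1: 0+2112+23·4·22=4136; k=2: 2208+0+23·24·22=14352 → min 4136 | A_2..A_4: k=2: 0+15312+4·24·29=18096; k=3: 2112+0+4·22·29=4664 → min 4664 | A_3..A_5: k=3: 0+12760+24·22·20=23320; k=4: 15312+0+24·29·20=29232 → min 23320 | A_4..A_6: k=4: 0+11600+22·29·20=24360; k=5: 12760+0+22·20·20=21560 → min 21560.
Length 4: A_1..A_4: k=1: 0+4664+23·4·29=7332; k=2: 2208+15312+23·24·29=33528; k=3: 4136+0+23·22·29=18810 → min 7332 | A_2..A_5: k=2: 0+23320+4·24·20=25240; k=3: 2112+12760+4·22·20=16632; k=4: 4664+0+4·29·20=6984 → min 6984 | A_3..A_6: k=3: 0+21560+24·22·20=32120; k=4: 15312+11600+24·29·20=40832; k=5: 23320+0+24·20·20=32920 → min 32120.
Length 5: A_1..A_5: k=1: 0+6984+23·4·20=8824; k=2: 2208+23320+23·24·20=36568; k=3: 4136+12760+23·22·20=27016; k=4: 7332+0+23·29·20=20672 → min 8824 | A_2..A_6: k=2: 0+32120+4·24·20=34040; k=3: 2112+21560+4·22·20=25432; k=4: 4664+11600+4·29·20=18584; k=5: 6984+0+4·20·20=8584 → min 8584.
Length 6: A_1..A_6: k=1: 0+8584+23·4·20=10424; k=2: 2208+32120+23·24·20=45368; k=3: 4136+21560+23·22·20=35816; k=4: 7332+11600+23·29·20=32272; k=5: 8824+0+23·20·20=18024 → min 10424.
Optimal order: (A_1 ((((A_2 A_3) A_4) A_5) A_6)) with cost 10424.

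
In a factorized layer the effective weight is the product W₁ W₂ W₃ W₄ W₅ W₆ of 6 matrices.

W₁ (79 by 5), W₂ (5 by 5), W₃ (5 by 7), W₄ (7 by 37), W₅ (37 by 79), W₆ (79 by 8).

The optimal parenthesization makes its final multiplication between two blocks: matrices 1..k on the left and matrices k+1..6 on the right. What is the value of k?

1

Adjacent pairs: W₁W₂ = 79·5·5 = 1975; W₂W₃ = 5·5·7 = 175; W₃W₄ = 5·7·37 = 1295; W₄W₅ = 7·37·79 = 20461; W₅W₆ = 37·79·8 = 23384.
Length 3: W₁..W₃: k=1: 0+175+79·5·7=2940; k=2: 1975+0+79·5·7=4740 → min 2940 | W₂..W₄: k=2: 0+1295+5·5·37=2220; k=3: 175+0+5·7·37=1470 → min 1470 | W₃..W₅: k=3: 0+20461+5·7·79=23226; k=4: 1295+0+5·37·79=15910 → min 15910 | W₄..W₆: k=4: 0+23384+7·37·8=25456; k=5: 20461+0+7·79·8=24885 → min 24885.
Length 4: W₁..W₄: k=1: 0+1470+79·5·37=16085; k=2: 1975+1295+79·5·37=17885; k=3: 2940+0+79·7·37=23401 → min 16085 | W₂..W₅: k=2: 0+15910+5·5·79=17885; k=3: 175+20461+5·7·79=23401; k=4: 1470+0+5·37·79=16085 → min 16085 | W₃..W₆: k=3: 0+24885+5·7·8=25165; k=4: 1295+23384+5·37·8=26159; k=5: 15910+0+5·79·8=19070 → min 19070.
Length 5: W₁..W₅: k=1: 0+16085+79·5·79=47290; k=2: 1975+15910+79·5·79=49090; k=3: 2940+20461+79·7·79=67088; k=4: 16085+0+79·37·79=247002 → min 47290 | W₂..W₆: k=2: 0+19070+5·5·8=19270; k=3: 175+24885+5·7·8=25340; k=4: 1470+23384+5·37·8=26334; k=5: 16085+0+5·79·8=19245 → min 19245.
Top-level splits: k=1: (W₁..W₁)·(W₂..W₆) → 0+19245+79·5·8 = 22405; k=2: (W₁..W₂)·(W₃..W₆) → 1975+19070+79·5·8 = 24205; k=3: (W₁..W₃)·(W₄..W₆) → 2940+24885+79·7·8 = 32249; k=4: (W₁..W₄)·(W₅..W₆) → 16085+23384+79·37·8 = 62853; k=5: (W₁..W₅)·(W₆..W₆) → 47290+0+79·79·8 = 97218.
Best split is after W₁, i.e. k = 1.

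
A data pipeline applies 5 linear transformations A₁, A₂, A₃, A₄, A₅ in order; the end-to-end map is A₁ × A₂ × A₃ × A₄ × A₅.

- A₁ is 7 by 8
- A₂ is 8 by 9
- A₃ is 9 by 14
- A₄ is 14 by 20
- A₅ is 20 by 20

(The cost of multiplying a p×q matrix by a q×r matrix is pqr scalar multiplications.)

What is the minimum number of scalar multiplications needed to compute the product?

Adjacent pairs: A₁A₂ = 7·8·9 = 504; A₂A₃ = 8·9·14 = 1008; A₃A₄ = 9·14·20 = 2520; A₄A₅ = 14·20·20 = 5600.
Length 3: A₁..A₃: k=1: 0+1008+7·8·14=1792; k=2: 504+0+7·9·14=1386 → min 1386 | A₂..A₄: k=2: 0+2520+8·9·20=3960; k=3: 1008+0+8·14·20=3248 → min 3248 | A₃..A₅: k=3: 0+5600+9·14·20=8120; k=4: 2520+0+9·20·20=6120 → min 6120.
Length 4: A₁..A₄: k=1: 0+3248+7·8·20=4368; k=2: 504+2520+7·9·20=4284; k=3: 1386+0+7·14·20=3346 → min 3346 | A₂..A₅: k=2: 0+6120+8·9·20=7560; k=3: 1008+5600+8·14·20=8848; k=4: 3248+0+8·20·20=6448 → min 6448.
Length 5: A₁..A₅: k=1: 0+6448+7·8·20=7568; k=2: 504+6120+7·9·20=7884; k=3: 1386+5600+7·14·20=8946; k=4: 3346+0+7·20·20=6146 → min 6146.
Optimal order: ((((A₁ × A₂) × A₃) × A₄) × A₅) with cost 6146.

6146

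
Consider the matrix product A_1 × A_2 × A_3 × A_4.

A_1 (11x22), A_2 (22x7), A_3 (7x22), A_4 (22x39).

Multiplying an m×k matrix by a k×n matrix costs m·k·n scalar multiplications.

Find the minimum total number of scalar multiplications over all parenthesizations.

10703

Adjacent pairs: A_1A_2 = 11·22·7 = 1694; A_2A_3 = 22·7·22 = 3388; A_3A_4 = 7·22·39 = 6006.
Length 3: A_1..A_3: k=1: 0+3388+11·22·22=8712; k=2: 1694+0+11·7·22=3388 → min 3388 | A_2..A_4: k=2: 0+6006+22·7·39=12012; k=3: 3388+0+22·22·39=22264 → min 12012.
Length 4: A_1..A_4: k=1: 0+12012+11·22·39=21450; k=2: 1694+6006+11·7·39=10703; k=3: 3388+0+11·22·39=12826 → min 10703.
Optimal order: ((A_1 × A_2) × (A_3 × A_4)) with cost 10703.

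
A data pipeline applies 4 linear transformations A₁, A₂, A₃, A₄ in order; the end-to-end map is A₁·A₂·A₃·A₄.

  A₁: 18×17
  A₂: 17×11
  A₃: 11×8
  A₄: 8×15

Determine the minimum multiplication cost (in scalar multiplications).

6104

Adjacent pairs: A₁A₂ = 18·17·11 = 3366; A₂A₃ = 17·11·8 = 1496; A₃A₄ = 11·8·15 = 1320.
Length 3: A₁..A₃: k=1: 0+1496+18·17·8=3944; k=2: 3366+0+18·11·8=4950 → min 3944 | A₂..A₄: k=2: 0+1320+17·11·15=4125; k=3: 1496+0+17·8·15=3536 → min 3536.
Length 4: A₁..A₄: k=1: 0+3536+18·17·15=8126; k=2: 3366+1320+18·11·15=7656; k=3: 3944+0+18·8·15=6104 → min 6104.
Optimal order: ((A₁·(A₂·A₃))·A₄) with cost 6104.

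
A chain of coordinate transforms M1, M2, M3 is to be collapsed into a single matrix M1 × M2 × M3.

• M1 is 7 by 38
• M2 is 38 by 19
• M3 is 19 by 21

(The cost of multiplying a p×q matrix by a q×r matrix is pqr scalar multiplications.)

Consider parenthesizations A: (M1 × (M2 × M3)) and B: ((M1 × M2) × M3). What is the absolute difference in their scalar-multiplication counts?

Order A = (M1 × (M2 × M3)): (M2 × M3): 38×19 by 19×21 → 38×21, cost 38·19·21 = 15162; (M1 × (M2 × M3)): 7×38 by 38×21 → 7×21, cost 7·38·21 = 5586; cumulative 20748. Total 20748.
Order B = ((M1 × M2) × M3): (M1 × M2): 7×38 by 38×19 → 7×19, cost 7·38·19 = 5054; ((M1 × M2) × M3): 7×19 by 19×21 → 7×21, cost 7·19·21 = 2793; cumulative 7847. Total 7847.
Difference: |20748 − 7847| = 12901.

12901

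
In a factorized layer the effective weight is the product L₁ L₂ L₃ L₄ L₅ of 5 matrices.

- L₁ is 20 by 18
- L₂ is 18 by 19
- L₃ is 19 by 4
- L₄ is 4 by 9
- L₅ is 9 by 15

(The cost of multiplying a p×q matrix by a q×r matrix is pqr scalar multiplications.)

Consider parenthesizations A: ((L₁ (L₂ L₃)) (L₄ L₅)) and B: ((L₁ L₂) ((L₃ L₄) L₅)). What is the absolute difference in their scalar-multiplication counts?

11241

Order A = ((L₁ (L₂ L₃)) (L₄ L₅)): (L₂ L₃): 18×19 by 19×4 → 18×4, cost 18·19·4 = 1368; (L₁ (L₂ L₃)): 20×18 by 18×4 → 20×4, cost 20·18·4 = 1440; cumulative 2808; (L₄ L₅): 4×9 by 9×15 → 4×15, cost 4·9·15 = 540; ((L₁ (L₂ L₃)) (L₄ L₅)): 20×4 by 4×15 → 20×15, cost 20·4·15 = 1200; cumulative 4548. Total 4548.
Order B = ((L₁ L₂) ((L₃ L₄) L₅)): (L₁ L₂): 20×18 by 18×19 → 20×19, cost 20·18·19 = 6840; (L₃ L₄): 19×4 by 4×9 → 19×9, cost 19·4·9 = 684; ((L₃ L₄) L₅): 19×9 by 9×15 → 19×15, cost 19·9·15 = 2565; cumulative 3249; ((L₁ L₂) ((L₃ L₄) L₅)): 20×19 by 19×15 → 20×15, cost 20·19·15 = 5700; cumulative 15789. Total 15789.
Difference: |4548 − 15789| = 11241.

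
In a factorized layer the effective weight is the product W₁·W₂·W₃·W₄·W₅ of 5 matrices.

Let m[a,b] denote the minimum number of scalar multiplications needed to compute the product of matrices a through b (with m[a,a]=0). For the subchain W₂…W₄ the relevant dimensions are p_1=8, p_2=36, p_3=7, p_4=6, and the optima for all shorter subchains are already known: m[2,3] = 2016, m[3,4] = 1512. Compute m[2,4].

m[2,4] = min over k∈[2,3] of m[2,k]+m[k+1,4]+p_{1}·p_k·p_{4}.
k=2: 0 + 1512 + 8·36·6 = 3240; k=3: 2016 + 0 + 8·7·6 = 2352.
Minimum: 2352 at k=3.

2352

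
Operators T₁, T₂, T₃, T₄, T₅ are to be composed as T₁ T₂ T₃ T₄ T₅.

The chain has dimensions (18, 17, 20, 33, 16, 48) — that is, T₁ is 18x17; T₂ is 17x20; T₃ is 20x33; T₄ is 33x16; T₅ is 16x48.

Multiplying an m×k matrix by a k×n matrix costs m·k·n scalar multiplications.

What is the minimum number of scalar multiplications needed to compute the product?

34720

Adjacent pairs: T₁T₂ = 18·17·20 = 6120; T₂T₃ = 17·20·33 = 11220; T₃T₄ = 20·33·16 = 10560; T₄T₅ = 33·16·48 = 25344.
Length 3: T₁..T₃: k=1: 0+11220+18·17·33=21318; k=2: 6120+0+18·20·33=18000 → min 18000 | T₂..T₄: k=2: 0+10560+17·20·16=16000; k=3: 11220+0+17·33·16=20196 → min 16000 | T₃..T₅: k=3: 0+25344+20·33·48=57024; k=4: 10560+0+20·16·48=25920 → min 25920.
Length 4: T₁..T₄: k=1: 0+16000+18·17·16=20896; k=2: 6120+10560+18·20·16=22440; k=3: 18000+0+18·33·16=27504 → min 20896 | T₂..T₅: k=2: 0+25920+17·20·48=42240; k=3: 11220+25344+17·33·48=63492; k=4: 16000+0+17·16·48=29056 → min 29056.
Length 5: T₁..T₅: k=1: 0+29056+18·17·48=43744; k=2: 6120+25920+18·20·48=49320; k=3: 18000+25344+18·33·48=71856; k=4: 20896+0+18·16·48=34720 → min 34720.
Optimal order: ((T₁ (T₂ (T₃ T₄))) T₅) with cost 34720.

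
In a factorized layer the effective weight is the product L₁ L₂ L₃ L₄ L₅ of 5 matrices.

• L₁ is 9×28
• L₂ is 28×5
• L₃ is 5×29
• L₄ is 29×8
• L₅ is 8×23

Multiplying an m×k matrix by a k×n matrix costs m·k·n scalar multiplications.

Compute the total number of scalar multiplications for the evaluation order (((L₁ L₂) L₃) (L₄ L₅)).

(L₁ L₂): 9×28 by 28×5 → 9×5, cost 9·28·5 = 1260
((L₁ L₂) L₃): 9×5 by 5×29 → 9×29, cost 9·5·29 = 1305; cumulative 2565
(L₄ L₅): 29×8 by 8×23 → 29×23, cost 29·8·23 = 5336
(((L₁ L₂) L₃) (L₄ L₅)): 9×29 by 29×23 → 9×23, cost 9·29·23 = 6003; cumulative 13904
Total: 13904 scalar multiplications.

13904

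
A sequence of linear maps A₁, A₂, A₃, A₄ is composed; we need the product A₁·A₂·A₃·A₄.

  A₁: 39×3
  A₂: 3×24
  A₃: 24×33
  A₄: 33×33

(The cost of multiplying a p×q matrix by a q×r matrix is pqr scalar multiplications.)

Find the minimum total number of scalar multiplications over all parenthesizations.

Adjacent pairs: A₁A₂ = 39·3·24 = 2808; A₂A₃ = 3·24·33 = 2376; A₃A₄ = 24·33·33 = 26136.
Length 3: A₁..A₃: k=1: 0+2376+39·3·33=6237; k=2: 2808+0+39·24·33=33696 → min 6237 | A₂..A₄: k=2: 0+26136+3·24·33=28512; k=3: 2376+0+3·33·33=5643 → min 5643.
Length 4: A₁..A₄: k=1: 0+5643+39·3·33=9504; k=2: 2808+26136+39·24·33=59832; k=3: 6237+0+39·33·33=48708 → min 9504.
Optimal order: (A₁·((A₂·A₃)·A₄)) with cost 9504.

9504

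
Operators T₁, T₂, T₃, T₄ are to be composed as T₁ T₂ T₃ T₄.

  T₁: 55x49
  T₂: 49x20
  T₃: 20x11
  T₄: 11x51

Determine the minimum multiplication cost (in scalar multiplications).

71280

Adjacent pairs: T₁T₂ = 55·49·20 = 53900; T₂T₃ = 49·20·11 = 10780; T₃T₄ = 20·11·51 = 11220.
Length 3: T₁..T₃: k=1: 0+10780+55·49·11=40425; k=2: 53900+0+55·20·11=66000 → min 40425 | T₂..T₄: k=2: 0+11220+49·20·51=61200; k=3: 10780+0+49·11·51=38269 → min 38269.
Length 4: T₁..T₄: k=1: 0+38269+55·49·51=175714; k=2: 53900+11220+55·20·51=121220; k=3: 40425+0+55·11·51=71280 → min 71280.
Optimal order: ((T₁ (T₂ T₃)) T₄) with cost 71280.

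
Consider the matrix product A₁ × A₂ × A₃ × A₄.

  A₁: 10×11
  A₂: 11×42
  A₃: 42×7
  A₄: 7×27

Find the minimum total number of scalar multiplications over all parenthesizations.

5894

Adjacent pairs: A₁A₂ = 10·11·42 = 4620; A₂A₃ = 11·42·7 = 3234; A₃A₄ = 42·7·27 = 7938.
Length 3: A₁..A₃: k=1: 0+3234+10·11·7=4004; k=2: 4620+0+10·42·7=7560 → min 4004 | A₂..A₄: k=2: 0+7938+11·42·27=20412; k=3: 3234+0+11·7·27=5313 → min 5313.
Length 4: A₁..A₄: k=1: 0+5313+10·11·27=8283; k=2: 4620+7938+10·42·27=23898; k=3: 4004+0+10·7·27=5894 → min 5894.
Optimal order: ((A₁ × (A₂ × A₃)) × A₄) with cost 5894.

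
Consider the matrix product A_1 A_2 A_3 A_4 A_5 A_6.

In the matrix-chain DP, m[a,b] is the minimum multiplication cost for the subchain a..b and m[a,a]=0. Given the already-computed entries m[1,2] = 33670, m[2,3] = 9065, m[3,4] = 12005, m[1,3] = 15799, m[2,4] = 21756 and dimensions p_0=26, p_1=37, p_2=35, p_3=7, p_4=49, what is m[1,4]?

m[1,4] = min over k∈[1,3] of m[1,k]+m[k+1,4]+p_{0}·p_k·p_{4}.
k=1: 0 + 21756 + 26·37·49 = 68894; k=2: 33670 + 12005 + 26·35·49 = 90265; k=3: 15799 + 0 + 26·7·49 = 24717.
Minimum: 24717 at k=3.

24717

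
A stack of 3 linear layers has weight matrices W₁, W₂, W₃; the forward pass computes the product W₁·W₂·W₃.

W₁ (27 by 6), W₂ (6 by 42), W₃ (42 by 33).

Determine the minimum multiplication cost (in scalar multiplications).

13662

Order (W₁·(W₂·W₃)): (W₂·W₃): 6×42 by 42×33 → 6×33, cost 6·42·33 = 8316; (W₁·(W₂·W₃)): 27×6 by 6×33 → 27×33, cost 27·6·33 = 5346; cumulative 13662. Total 13662.
Order ((W₁·W₂)·W₃): (W₁·W₂): 27×6 by 6×42 → 27×42, cost 27·6·42 = 6804; ((W₁·W₂)·W₃): 27×42 by 42×33 → 27×33, cost 27·42·33 = 37422; cumulative 44226. Total 44226.
Minimum: 13662.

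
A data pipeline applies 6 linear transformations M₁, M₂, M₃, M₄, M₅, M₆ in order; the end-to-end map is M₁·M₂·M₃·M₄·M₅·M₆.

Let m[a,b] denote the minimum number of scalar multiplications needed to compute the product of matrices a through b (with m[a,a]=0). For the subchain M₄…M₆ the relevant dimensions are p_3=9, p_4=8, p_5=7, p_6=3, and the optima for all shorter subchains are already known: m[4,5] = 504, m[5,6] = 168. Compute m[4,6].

m[4,6] = min over k∈[4,5] of m[4,k]+m[k+1,6]+p_{3}·p_k·p_{6}.
k=4: 0 + 168 + 9·8·3 = 384; k=5: 504 + 0 + 9·7·3 = 693.
Minimum: 384 at k=4.

384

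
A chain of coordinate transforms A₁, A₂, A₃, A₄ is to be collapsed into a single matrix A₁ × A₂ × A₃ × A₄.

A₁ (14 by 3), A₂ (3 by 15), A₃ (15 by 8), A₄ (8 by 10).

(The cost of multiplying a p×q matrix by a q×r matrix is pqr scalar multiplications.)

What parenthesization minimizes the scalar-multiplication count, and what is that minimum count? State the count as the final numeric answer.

Adjacent pairs: A₁A₂ = 14·3·15 = 630; A₂A₃ = 3·15·8 = 360; A₃A₄ = 15·8·10 = 1200.
Length 3: A₁..A₃: k=1: 0+360+14·3·8=696; k=2: 630+0+14·15·8=2310 → min 696 | A₂..A₄: k=2: 0+1200+3·15·10=1650; k=3: 360+0+3·8·10=600 → min 600.
Length 4: A₁..A₄: k=1: 0+600+14·3·10=1020; k=2: 630+1200+14·15·10=3930; k=3: 696+0+14·8·10=1816 → min 1020.
Optimal parenthesization: (A₁ × ((A₂ × A₃) × A₄)) with cost 1020.

1020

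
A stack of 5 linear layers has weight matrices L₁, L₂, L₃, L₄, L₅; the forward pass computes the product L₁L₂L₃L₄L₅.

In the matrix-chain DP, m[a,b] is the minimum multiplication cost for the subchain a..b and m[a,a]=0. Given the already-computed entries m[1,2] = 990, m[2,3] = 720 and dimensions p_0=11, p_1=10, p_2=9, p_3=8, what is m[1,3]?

1600

m[1,3] = min over k∈[1,2] of m[1,k]+m[k+1,3]+p_{0}·p_k·p_{3}.
k=1: 0 + 720 + 11·10·8 = 1600; k=2: 990 + 0 + 11·9·8 = 1782.
Minimum: 1600 at k=1.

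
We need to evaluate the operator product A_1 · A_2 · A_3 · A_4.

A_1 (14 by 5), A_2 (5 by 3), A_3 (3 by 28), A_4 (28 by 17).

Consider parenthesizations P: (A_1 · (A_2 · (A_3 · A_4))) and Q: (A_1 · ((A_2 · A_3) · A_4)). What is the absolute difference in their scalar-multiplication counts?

1117

Order P = (A_1 · (A_2 · (A_3 · A_4))): (A_3 · A_4): 3×28 by 28×17 → 3×17, cost 3·28·17 = 1428; (A_2 · (A_3 · A_4)): 5×3 by 3×17 → 5×17, cost 5·3·17 = 255; cumulative 1683; (A_1 · (A_2 · (A_3 · A_4))): 14×5 by 5×17 → 14×17, cost 14·5·17 = 1190; cumulative 2873. Total 2873.
Order Q = (A_1 · ((A_2 · A_3) · A_4)): (A_2 · A_3): 5×3 by 3×28 → 5×28, cost 5·3·28 = 420; ((A_2 · A_3) · A_4): 5×28 by 28×17 → 5×17, cost 5·28·17 = 2380; cumulative 2800; (A_1 · ((A_2 · A_3) · A_4)): 14×5 by 5×17 → 14×17, cost 14·5·17 = 1190; cumulative 3990. Total 3990.
Difference: |2873 − 3990| = 1117.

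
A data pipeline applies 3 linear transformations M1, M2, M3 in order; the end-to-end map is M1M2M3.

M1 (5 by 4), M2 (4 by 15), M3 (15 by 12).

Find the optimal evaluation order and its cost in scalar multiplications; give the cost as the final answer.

(M1(M2M3)): cost 960.
((M1M2)M3): cost 1200.
Optimal: (M1(M2M3)) with cost 960.

960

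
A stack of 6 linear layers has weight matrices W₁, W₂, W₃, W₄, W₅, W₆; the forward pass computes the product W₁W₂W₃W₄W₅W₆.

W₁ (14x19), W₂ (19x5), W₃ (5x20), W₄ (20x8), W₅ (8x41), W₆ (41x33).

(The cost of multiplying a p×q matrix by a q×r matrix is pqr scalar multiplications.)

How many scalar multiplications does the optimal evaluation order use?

12845

Adjacent pairs: W₁W₂ = 14·19·5 = 1330; W₂W₃ = 19·5·20 = 1900; W₃W₄ = 5·20·8 = 800; W₄W₅ = 20·8·41 = 6560; W₅W₆ = 8·41·33 = 10824.
Length 3: W₁..W₃: k=1: 0+1900+14·19·20=7220; k=2: 1330+0+14·5·20=2730 → min 2730 | W₂..W₄: k=2: 0+800+19·5·8=1560; k=3: 1900+0+19·20·8=4940 → min 1560 | W₃..W₅: k=3: 0+6560+5·20·41=10660; k=4: 800+0+5·8·41=2440 → min 2440 | W₄..W₆: k=4: 0+10824+20·8·33=16104; k=5: 6560+0+20·41·33=33620 → min 16104.
Length 4: W₁..W₄: k=1: 0+1560+14·19·8=3688; k=2: 1330+800+14·5·8=2690; k=3: 2730+0+14·20·8=4970 → min 2690 | W₂..W₅: k=2: 0+2440+19·5·41=6335; k=3: 1900+6560+19·20·41=24040; k=4: 1560+0+19·8·41=7792 → min 6335 | W₃..W₆: k=3: 0+16104+5·20·33=19404; k=4: 800+10824+5·8·33=12944; k=5: 2440+0+5·41·33=9205 → min 9205.
Length 5: W₁..W₅: k=1: 0+6335+14·19·41=17241; k=2: 1330+2440+14·5·41=6640; k=3: 2730+6560+14·20·41=20770; k=4: 2690+0+14·8·41=7282 → min 6640 | W₂..W₆: k=2: 0+9205+19·5·33=12340; k=3: 1900+16104+19·20·33=30544; k=4: 1560+10824+19·8·33=17400; k=5: 6335+0+19·41·33=32042 → min 12340.
Length 6: W₁..W₆: k=1: 0+12340+14·19·33=21118; k=2: 1330+9205+14·5·33=12845; k=3: 2730+16104+14·20·33=28074; k=4: 2690+10824+14·8·33=17210; k=5: 6640+0+14·41·33=25582 → min 12845.
Optimal order: ((W₁W₂)(((W₃W₄)W₅)W₆)) with cost 12845.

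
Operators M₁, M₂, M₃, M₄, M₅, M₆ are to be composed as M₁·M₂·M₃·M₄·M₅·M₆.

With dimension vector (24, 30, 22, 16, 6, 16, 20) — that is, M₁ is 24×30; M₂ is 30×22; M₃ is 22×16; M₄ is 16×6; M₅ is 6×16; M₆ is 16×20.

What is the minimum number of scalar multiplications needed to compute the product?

15192

Adjacent pairs: M₁M₂ = 24·30·22 = 15840; M₂M₃ = 30·22·16 = 10560; M₃M₄ = 22·16·6 = 2112; M₄M₅ = 16·6·16 = 1536; M₅M₆ = 6·16·20 = 1920.
Length 3: M₁..M₃: k=1: 0+10560+24·30·16=22080; k=2: 15840+0+24·22·16=24288 → min 22080 | M₂..M₄: k=2: 0+2112+30·22·6=6072; k=3: 10560+0+30·16·6=13440 → min 6072 | M₃..M₅: k=3: 0+1536+22·16·16=7168; k=4: 2112+0+22·6·16=4224 → min 4224 | M₄..M₆: k=4: 0+1920+16·6·20=3840; k=5: 1536+0+16·16·20=6656 → min 3840.
Length 4: M₁..M₄: k=1: 0+6072+24·30·6=10392; k=2: 15840+2112+24·22·6=21120; k=3: 22080+0+24·16·6=24384 → min 10392 | M₂..M₅: k=2: 0+4224+30·22·16=14784; k=3: 10560+1536+30·16·16=19776; k=4: 6072+0+30·6·16=8952 → min 8952 | M₃..M₆: k=3: 0+3840+22·16·20=10880; k=4: 2112+1920+22·6·20=6672; k=5: 4224+0+22·16·20=11264 → min 6672.
Length 5: M₁..M₅: k=1: 0+8952+24·30·16=20472; k=2: 15840+4224+24·22·16=28512; k=3: 22080+1536+24·16·16=29760; k=4: 10392+0+24·6·16=12696 → min 12696 | M₂..M₆: k=2: 0+6672+30·22·20=19872; k=3: 10560+3840+30·16·20=24000; k=4: 6072+1920+30·6·20=11592; k=5: 8952+0+30·16·20=18552 → min 11592.
Length 6: M₁..M₆: k=1: 0+11592+24·30·20=25992; k=2: 15840+6672+24·22·20=33072; k=3: 22080+3840+24·16·20=33600; k=4: 10392+1920+24·6·20=15192; k=5: 12696+0+24·16·20=20376 → min 15192.
Optimal order: ((M₁·(M₂·(M₃·M₄)))·(M₅·M₆)) with cost 15192.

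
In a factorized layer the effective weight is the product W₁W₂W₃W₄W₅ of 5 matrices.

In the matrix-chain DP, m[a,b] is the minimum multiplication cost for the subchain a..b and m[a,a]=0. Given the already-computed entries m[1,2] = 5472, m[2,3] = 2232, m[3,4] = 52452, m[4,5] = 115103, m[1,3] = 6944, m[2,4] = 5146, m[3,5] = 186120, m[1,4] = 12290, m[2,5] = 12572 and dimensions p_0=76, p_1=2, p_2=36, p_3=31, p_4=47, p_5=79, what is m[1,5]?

m[1,5] = min over k∈[1,4] of m[1,k]+m[k+1,5]+p_{0}·p_k·p_{5}.
k=1: 0 + 12572 + 76·2·79 = 24580; k=2: 5472 + 186120 + 76·36·79 = 407736; k=3: 6944 + 115103 + 76·31·79 = 308171; k=4: 12290 + 0 + 76·47·79 = 294478.
Minimum: 24580 at k=1.

24580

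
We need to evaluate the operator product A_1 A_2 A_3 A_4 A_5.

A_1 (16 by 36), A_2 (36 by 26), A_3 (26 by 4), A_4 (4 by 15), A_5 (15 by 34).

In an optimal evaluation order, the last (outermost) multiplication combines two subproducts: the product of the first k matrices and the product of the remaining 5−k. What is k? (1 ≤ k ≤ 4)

3

Adjacent pairs: A_1A_2 = 16·36·26 = 14976; A_2A_3 = 36·26·4 = 3744; A_3A_4 = 26·4·15 = 1560; A_4A_5 = 4·15·34 = 2040.
Length 3: A_1..A_3: k=1: 0+3744+16·36·4=6048; k=2: 14976+0+16·26·4=16640 → min 6048 | A_2..A_4: k=2: 0+1560+36·26·15=15600; k=3: 3744+0+36·4·15=5904 → min 5904 | A_3..A_5: k=3: 0+2040+26·4·34=5576; k=4: 1560+0+26·15·34=14820 → min 5576.
Length 4: A_1..A_4: k=1: 0+5904+16·36·15=14544; k=2: 14976+1560+16·26·15=22776; k=3: 6048+0+16·4·15=7008 → min 7008 | A_2..A_5: k=2: 0+5576+36·26·34=37400; k=3: 3744+2040+36·4·34=10680; k=4: 5904+0+36·15·34=24264 → min 10680.
Top-level splits: k=1: (A_1..A_1)·(A_2..A_5) → 0+10680+16·36·34 = 30264; k=2: (A_1..A_2)·(A_3..A_5) → 14976+5576+16·26·34 = 34696; k=3: (A_1..A_3)·(A_4..A_5) → 6048+2040+16·4·34 = 10264; k=4: (A_1..A_4)·(A_5..A_5) → 7008+0+16·15·34 = 15168.
Best split is after A_3, i.e. k = 3.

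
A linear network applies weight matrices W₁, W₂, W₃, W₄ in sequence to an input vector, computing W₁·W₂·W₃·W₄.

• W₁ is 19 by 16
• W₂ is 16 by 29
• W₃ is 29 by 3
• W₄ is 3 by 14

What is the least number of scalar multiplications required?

3102

Adjacent pairs: W₁W₂ = 19·16·29 = 8816; W₂W₃ = 16·29·3 = 1392; W₃W₄ = 29·3·14 = 1218.
Length 3: W₁..W₃: k=1: 0+1392+19·16·3=2304; k=2: 8816+0+19·29·3=10469 → min 2304 | W₂..W₄: k=2: 0+1218+16·29·14=7714; k=3: 1392+0+16·3·14=2064 → min 2064.
Length 4: W₁..W₄: k=1: 0+2064+19·16·14=6320; k=2: 8816+1218+19·29·14=17748; k=3: 2304+0+19·3·14=3102 → min 3102.
Optimal order: ((W₁·(W₂·W₃))·W₄) with cost 3102.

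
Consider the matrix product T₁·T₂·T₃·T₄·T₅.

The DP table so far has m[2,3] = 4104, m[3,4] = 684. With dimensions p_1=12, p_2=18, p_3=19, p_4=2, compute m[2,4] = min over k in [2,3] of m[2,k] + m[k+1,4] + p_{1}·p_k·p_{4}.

1116

m[2,4] = min over k∈[2,3] of m[2,k]+m[k+1,4]+p_{1}·p_k·p_{4}.
k=2: 0 + 684 + 12·18·2 = 1116; k=3: 4104 + 0 + 12·19·2 = 4560.
Minimum: 1116 at k=2.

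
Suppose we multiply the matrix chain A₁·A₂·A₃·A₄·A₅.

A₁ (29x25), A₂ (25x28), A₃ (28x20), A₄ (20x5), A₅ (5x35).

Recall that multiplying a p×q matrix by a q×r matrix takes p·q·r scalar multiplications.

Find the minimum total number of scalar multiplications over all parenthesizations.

15000

Adjacent pairs: A₁A₂ = 29·25·28 = 20300; A₂A₃ = 25·28·20 = 14000; A₃A₄ = 28·20·5 = 2800; A₄A₅ = 20·5·35 = 3500.
Length 3: A₁..A₃: k=1: 0+14000+29·25·20=28500; k=2: 20300+0+29·28·20=36540 → min 28500 | A₂..A₄: k=2: 0+2800+25·28·5=6300; k=3: 14000+0+25·20·5=16500 → min 6300 | A₃..A₅: k=3: 0+3500+28·20·35=23100; k=4: 2800+0+28·5·35=7700 → min 7700.
Length 4: A₁..A₄: k=1: 0+6300+29·25·5=9925; k=2: 20300+2800+29·28·5=27160; k=3: 28500+0+29·20·5=31400 → min 9925 | A₂..A₅: k=2: 0+7700+25·28·35=32200; k=3: 14000+3500+25·20·35=35000; k=4: 6300+0+25·5·35=10675 → min 10675.
Length 5: A₁..A₅: k=1: 0+10675+29·25·35=36050; k=2: 20300+7700+29·28·35=56420; k=3: 28500+3500+29·20·35=52300; k=4: 9925+0+29·5·35=15000 → min 15000.
Optimal order: ((A₁·(A₂·(A₃·A₄)))·A₅) with cost 15000.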